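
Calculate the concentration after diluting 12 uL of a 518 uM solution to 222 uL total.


C2 = C1 * V1 / V2
C2 = 518 * 12 / 222
C2 = 28.0 uM

28.0 uM


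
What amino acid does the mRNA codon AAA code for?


Standard genetic code lookup.
Codon AAA -> Lys

Lys


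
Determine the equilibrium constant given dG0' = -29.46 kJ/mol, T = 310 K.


Keq = exp(-dG0 * 1000 / (R * T))
Keq = exp(-(-29.46) * 1000 / (8.314 * 310))
Keq = 92077.8295

92077.8295


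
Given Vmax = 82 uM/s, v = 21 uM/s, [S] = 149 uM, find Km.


Km = [S] * (Vmax - v) / v
Km = 149 * (82 - 21) / 21
Km = 432.8095 uM

432.8095 uM


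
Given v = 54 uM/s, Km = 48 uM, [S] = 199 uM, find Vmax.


Vmax = v * (Km + [S]) / [S]
Vmax = 54 * (48 + 199) / 199
Vmax = 67.0251 uM/s

67.0251 uM/s


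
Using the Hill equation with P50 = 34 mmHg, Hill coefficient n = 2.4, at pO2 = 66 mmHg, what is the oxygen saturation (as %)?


Y = pO2^n / (P50^n + pO2^n)
Y = 66^2.4 / (34^2.4 + 66^2.4)
Y = 83.09%

83.09%


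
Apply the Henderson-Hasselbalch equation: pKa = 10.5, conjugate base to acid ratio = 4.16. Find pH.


pH = pKa + log10([A-]/[HA])
pH = 10.5 + log10(4.16)
pH = 11.1191

11.1191


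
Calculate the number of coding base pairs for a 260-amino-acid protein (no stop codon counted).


Each amino acid = 1 codon = 3 bp
bp = 260 * 3 = 780 bp

780 bp


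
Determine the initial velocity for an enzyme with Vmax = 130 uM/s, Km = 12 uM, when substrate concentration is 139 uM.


v = Vmax * [S] / (Km + [S])
v = 130 * 139 / (12 + 139)
v = 119.6689 uM/s

119.6689 uM/s


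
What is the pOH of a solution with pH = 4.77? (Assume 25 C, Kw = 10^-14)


pOH = 14 - pH
pOH = 14 - 4.77
pOH = 9.23

9.23


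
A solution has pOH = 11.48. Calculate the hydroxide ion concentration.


[OH-] = 10^(-pOH)
[OH-] = 10^(-11.48)
[OH-] = 3.311e-12 M

3.311e-12 M


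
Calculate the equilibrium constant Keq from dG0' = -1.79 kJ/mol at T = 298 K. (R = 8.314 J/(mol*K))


Keq = exp(-dG0 * 1000 / (R * T))
Keq = exp(-(-1.79) * 1000 / (8.314 * 298))
Keq = 2.0595

2.0595


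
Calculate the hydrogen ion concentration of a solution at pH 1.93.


[H+] = 10^(-pH)
[H+] = 10^(-1.93)
[H+] = 0.0117 M

0.0117 M


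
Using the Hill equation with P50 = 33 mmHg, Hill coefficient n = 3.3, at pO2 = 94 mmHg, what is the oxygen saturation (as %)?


Y = pO2^n / (P50^n + pO2^n)
Y = 94^3.3 / (33^3.3 + 94^3.3)
Y = 96.94%

96.94%


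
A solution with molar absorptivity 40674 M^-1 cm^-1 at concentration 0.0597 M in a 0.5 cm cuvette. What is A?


A = epsilon * c * l
A = 40674 * 0.0597 * 0.5
A = 1214.1189

1214.1189


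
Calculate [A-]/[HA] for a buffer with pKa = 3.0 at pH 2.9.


[A-]/[HA] = 10^(pH - pKa)
= 10^(2.9 - 3.0)
= 0.7943

0.7943


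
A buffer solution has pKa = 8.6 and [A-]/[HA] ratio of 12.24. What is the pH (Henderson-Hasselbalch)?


pH = pKa + log10([A-]/[HA])
pH = 8.6 + log10(12.24)
pH = 9.6878

9.6878


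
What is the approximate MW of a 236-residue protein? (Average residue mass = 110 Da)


MW = n_residues * 110 Da
MW = 236 * 110
MW = 25960 Da

25960 Da


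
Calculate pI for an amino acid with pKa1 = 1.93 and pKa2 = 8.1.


pI = (pKa1 + pKa2) / 2
pI = (1.93 + 8.1) / 2
pI = 5.015

5.015


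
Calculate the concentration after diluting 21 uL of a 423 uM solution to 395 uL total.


C2 = C1 * V1 / V2
C2 = 423 * 21 / 395
C2 = 22.4886 uM

22.4886 uM


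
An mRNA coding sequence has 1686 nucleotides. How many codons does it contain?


codons = nucleotides / 3
codons = 1686 / 3 = 562

562


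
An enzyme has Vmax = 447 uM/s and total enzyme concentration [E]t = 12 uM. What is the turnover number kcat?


kcat = Vmax / [E]t
kcat = 447 / 12
kcat = 37.25 s^-1

37.25 s^-1


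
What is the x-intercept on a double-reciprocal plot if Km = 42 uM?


x-intercept = -1/Km
= -1/42
= -0.0238 1/uM

-0.0238 1/uM


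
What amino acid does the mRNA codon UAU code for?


Standard genetic code lookup.
Codon UAU -> Tyr

Tyr


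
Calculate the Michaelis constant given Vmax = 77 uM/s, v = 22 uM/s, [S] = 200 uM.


Km = [S] * (Vmax - v) / v
Km = 200 * (77 - 22) / 22
Km = 500.0 uM

500.0 uM


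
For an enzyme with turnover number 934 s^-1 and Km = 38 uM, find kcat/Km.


Catalytic efficiency = kcat / Km
= 934 / 38
= 24.5789 uM^-1*s^-1

24.5789 uM^-1*s^-1


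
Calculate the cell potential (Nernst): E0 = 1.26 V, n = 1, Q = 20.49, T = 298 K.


E = E0 - (RT/nF) * ln(Q)
E = 1.26 - (8.314 * 298 / (1 * 96485)) * ln(20.49)
E = 1.1825 V

1.1825 V


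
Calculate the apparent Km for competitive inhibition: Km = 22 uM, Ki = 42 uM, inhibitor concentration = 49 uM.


Km_app = Km * (1 + [I]/Ki)
Km_app = 22 * (1 + 49/42)
Km_app = 47.6667 uM

47.6667 uM


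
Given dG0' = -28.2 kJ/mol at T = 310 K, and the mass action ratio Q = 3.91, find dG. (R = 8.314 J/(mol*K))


dG = dG0' + RT * ln(Q) / 1000
dG = -28.2 + 8.314 * 310 * ln(3.91) / 1000
dG = -24.6857 kJ/mol

-24.6857 kJ/mol


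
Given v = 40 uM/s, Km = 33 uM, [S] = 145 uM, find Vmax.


Vmax = v * (Km + [S]) / [S]
Vmax = 40 * (33 + 145) / 145
Vmax = 49.1034 uM/s

49.1034 uM/s


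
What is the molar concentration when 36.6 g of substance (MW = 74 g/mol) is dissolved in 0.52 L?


C = (mass / MW) / volume
C = (36.6 / 74) / 0.52
C = 0.9511 M

0.9511 M


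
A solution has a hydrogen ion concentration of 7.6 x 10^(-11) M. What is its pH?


pH = -log10([H+])
pH = -log10(7.6 x 10^(-11))
pH = 10.1192

10.1192


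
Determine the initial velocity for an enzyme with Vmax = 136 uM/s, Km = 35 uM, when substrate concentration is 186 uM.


v = Vmax * [S] / (Km + [S])
v = 136 * 186 / (35 + 186)
v = 114.4615 uM/s

114.4615 uM/s


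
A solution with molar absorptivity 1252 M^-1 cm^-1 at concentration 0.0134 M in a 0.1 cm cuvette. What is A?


A = epsilon * c * l
A = 1252 * 0.0134 * 0.1
A = 1.6777

1.6777


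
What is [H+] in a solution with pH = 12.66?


[H+] = 10^(-pH)
[H+] = 10^(-12.66)
[H+] = 2.188e-13 M

2.188e-13 M


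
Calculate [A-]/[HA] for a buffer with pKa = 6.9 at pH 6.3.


[A-]/[HA] = 10^(pH - pKa)
= 10^(6.3 - 6.9)
= 0.2512

0.2512


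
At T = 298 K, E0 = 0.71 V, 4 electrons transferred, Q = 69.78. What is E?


E = E0 - (RT/nF) * ln(Q)
E = 0.71 - (8.314 * 298 / (4 * 96485)) * ln(69.78)
E = 0.6827 V

0.6827 V


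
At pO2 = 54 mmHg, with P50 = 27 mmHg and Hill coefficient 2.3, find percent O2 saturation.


Y = pO2^n / (P50^n + pO2^n)
Y = 54^2.3 / (27^2.3 + 54^2.3)
Y = 83.12%

83.12%


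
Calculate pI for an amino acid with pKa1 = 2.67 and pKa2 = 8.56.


pI = (pKa1 + pKa2) / 2
pI = (2.67 + 8.56) / 2
pI = 5.615

5.615


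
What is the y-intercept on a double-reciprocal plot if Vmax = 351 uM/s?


y-intercept = 1/Vmax
= 1/351
= 0.0028 s/uM

0.0028 s/uM


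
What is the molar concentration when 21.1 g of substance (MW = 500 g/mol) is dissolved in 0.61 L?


C = (mass / MW) / volume
C = (21.1 / 500) / 0.61
C = 0.0692 M

0.0692 M


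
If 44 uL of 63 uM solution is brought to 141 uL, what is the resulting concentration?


C2 = C1 * V1 / V2
C2 = 63 * 44 / 141
C2 = 19.6596 uM

19.6596 uM


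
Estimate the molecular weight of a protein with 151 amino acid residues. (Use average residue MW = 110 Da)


MW = n_residues * 110 Da
MW = 151 * 110
MW = 16610 Da

16610 Da


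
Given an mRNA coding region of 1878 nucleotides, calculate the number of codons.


codons = nucleotides / 3
codons = 1878 / 3 = 626

626


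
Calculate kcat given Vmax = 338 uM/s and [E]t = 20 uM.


kcat = Vmax / [E]t
kcat = 338 / 20
kcat = 16.9 s^-1

16.9 s^-1


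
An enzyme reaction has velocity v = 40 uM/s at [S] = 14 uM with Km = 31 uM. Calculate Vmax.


Vmax = v * (Km + [S]) / [S]
Vmax = 40 * (31 + 14) / 14
Vmax = 128.5714 uM/s

128.5714 uM/s


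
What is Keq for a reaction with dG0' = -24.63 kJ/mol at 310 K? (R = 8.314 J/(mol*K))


Keq = exp(-dG0 * 1000 / (R * T))
Keq = exp(-(-24.63) * 1000 / (8.314 * 310))
Keq = 14134.3646

14134.3646


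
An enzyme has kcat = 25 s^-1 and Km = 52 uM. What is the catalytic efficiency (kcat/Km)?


Catalytic efficiency = kcat / Km
= 25 / 52
= 0.4808 uM^-1*s^-1

0.4808 uM^-1*s^-1


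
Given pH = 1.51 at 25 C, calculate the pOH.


pOH = 14 - pH
pOH = 14 - 1.51
pOH = 12.49

12.49


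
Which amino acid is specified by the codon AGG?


Standard genetic code lookup.
Codon AGG -> Arg

Arg


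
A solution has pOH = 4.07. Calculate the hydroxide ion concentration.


[OH-] = 10^(-pOH)
[OH-] = 10^(-4.07)
[OH-] = 8.511e-05 M

8.511e-05 M


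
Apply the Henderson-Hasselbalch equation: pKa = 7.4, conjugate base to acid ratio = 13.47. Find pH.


pH = pKa + log10([A-]/[HA])
pH = 7.4 + log10(13.47)
pH = 8.5294

8.5294


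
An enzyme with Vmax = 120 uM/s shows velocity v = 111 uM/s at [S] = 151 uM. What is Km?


Km = [S] * (Vmax - v) / v
Km = 151 * (120 - 111) / 111
Km = 12.2432 uM

12.2432 uM


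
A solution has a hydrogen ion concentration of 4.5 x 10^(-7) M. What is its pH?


pH = -log10([H+])
pH = -log10(4.5 x 10^(-7))
pH = 6.3468

6.3468


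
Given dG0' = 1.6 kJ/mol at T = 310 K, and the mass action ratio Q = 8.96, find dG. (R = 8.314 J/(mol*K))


dG = dG0' + RT * ln(Q) / 1000
dG = 1.6 + 8.314 * 310 * ln(8.96) / 1000
dG = 7.2515 kJ/mol

7.2515 kJ/mol


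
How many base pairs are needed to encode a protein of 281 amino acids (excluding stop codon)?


Each amino acid = 1 codon = 3 bp
bp = 281 * 3 = 843 bp

843 bp


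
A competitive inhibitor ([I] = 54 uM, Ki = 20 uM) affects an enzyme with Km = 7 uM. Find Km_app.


Km_app = Km * (1 + [I]/Ki)
Km_app = 7 * (1 + 54/20)
Km_app = 25.9 uM

25.9 uM


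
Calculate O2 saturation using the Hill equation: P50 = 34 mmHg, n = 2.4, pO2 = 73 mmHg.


Y = pO2^n / (P50^n + pO2^n)
Y = 73^2.4 / (34^2.4 + 73^2.4)
Y = 86.22%

86.22%


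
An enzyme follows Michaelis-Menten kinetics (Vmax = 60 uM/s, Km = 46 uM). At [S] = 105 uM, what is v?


v = Vmax * [S] / (Km + [S])
v = 60 * 105 / (46 + 105)
v = 41.7219 uM/s

41.7219 uM/s


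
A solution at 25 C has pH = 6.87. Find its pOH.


pOH = 14 - pH
pOH = 14 - 6.87
pOH = 7.13

7.13


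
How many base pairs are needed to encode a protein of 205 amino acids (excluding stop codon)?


Each amino acid = 1 codon = 3 bp
bp = 205 * 3 = 615 bp

615 bp


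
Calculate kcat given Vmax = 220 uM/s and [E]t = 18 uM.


kcat = Vmax / [E]t
kcat = 220 / 18
kcat = 12.2222 s^-1

12.2222 s^-1


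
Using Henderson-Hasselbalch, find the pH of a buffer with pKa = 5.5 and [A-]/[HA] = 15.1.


pH = pKa + log10([A-]/[HA])
pH = 5.5 + log10(15.1)
pH = 6.679

6.679


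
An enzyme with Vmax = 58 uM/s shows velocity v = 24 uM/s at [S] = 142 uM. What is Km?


Km = [S] * (Vmax - v) / v
Km = 142 * (58 - 24) / 24
Km = 201.1667 uM

201.1667 uM


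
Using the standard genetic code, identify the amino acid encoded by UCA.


Standard genetic code lookup.
Codon UCA -> Ser

Ser


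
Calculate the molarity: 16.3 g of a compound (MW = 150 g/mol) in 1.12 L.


C = (mass / MW) / volume
C = (16.3 / 150) / 1.12
C = 0.097 M

0.097 M


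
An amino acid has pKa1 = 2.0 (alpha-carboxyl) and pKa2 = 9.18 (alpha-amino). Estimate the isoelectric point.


pI = (pKa1 + pKa2) / 2
pI = (2.0 + 9.18) / 2
pI = 5.59

5.59


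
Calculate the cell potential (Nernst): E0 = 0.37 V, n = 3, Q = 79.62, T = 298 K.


E = E0 - (RT/nF) * ln(Q)
E = 0.37 - (8.314 * 298 / (3 * 96485)) * ln(79.62)
E = 0.3325 V

0.3325 V


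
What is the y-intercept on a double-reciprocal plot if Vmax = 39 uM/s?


y-intercept = 1/Vmax
= 1/39
= 0.0256 s/uM

0.0256 s/uM


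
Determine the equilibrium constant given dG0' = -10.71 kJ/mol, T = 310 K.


Keq = exp(-dG0 * 1000 / (R * T))
Keq = exp(-(-10.71) * 1000 / (8.314 * 310))
Keq = 63.7805

63.7805


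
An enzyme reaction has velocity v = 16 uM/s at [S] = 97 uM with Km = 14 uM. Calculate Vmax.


Vmax = v * (Km + [S]) / [S]
Vmax = 16 * (14 + 97) / 97
Vmax = 18.3093 uM/s

18.3093 uM/s


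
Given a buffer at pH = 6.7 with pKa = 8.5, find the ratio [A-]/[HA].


[A-]/[HA] = 10^(pH - pKa)
= 10^(6.7 - 8.5)
= 0.0158

0.0158


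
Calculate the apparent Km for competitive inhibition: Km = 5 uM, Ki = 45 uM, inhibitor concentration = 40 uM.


Km_app = Km * (1 + [I]/Ki)
Km_app = 5 * (1 + 40/45)
Km_app = 9.4444 uM

9.4444 uM


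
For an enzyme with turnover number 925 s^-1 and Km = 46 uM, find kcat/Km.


Catalytic efficiency = kcat / Km
= 925 / 46
= 20.1087 uM^-1*s^-1

20.1087 uM^-1*s^-1


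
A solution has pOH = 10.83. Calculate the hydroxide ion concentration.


[OH-] = 10^(-pOH)
[OH-] = 10^(-10.83)
[OH-] = 1.479e-11 M

1.479e-11 M


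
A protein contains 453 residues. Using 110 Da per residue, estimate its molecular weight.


MW = n_residues * 110 Da
MW = 453 * 110
MW = 49830 Da

49830 Da


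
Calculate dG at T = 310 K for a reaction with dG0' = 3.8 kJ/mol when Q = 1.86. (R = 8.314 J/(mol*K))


dG = dG0' + RT * ln(Q) / 1000
dG = 3.8 + 8.314 * 310 * ln(1.86) / 1000
dG = 5.3994 kJ/mol

5.3994 kJ/mol


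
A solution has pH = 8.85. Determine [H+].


[H+] = 10^(-pH)
[H+] = 10^(-8.85)
[H+] = 1.413e-09 M

1.413e-09 M


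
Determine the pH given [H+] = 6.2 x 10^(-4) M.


pH = -log10([H+])
pH = -log10(6.2 x 10^(-4))
pH = 3.2076

3.2076


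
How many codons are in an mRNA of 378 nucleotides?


codons = nucleotides / 3
codons = 378 / 3 = 126

126


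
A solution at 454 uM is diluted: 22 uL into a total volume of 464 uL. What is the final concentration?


C2 = C1 * V1 / V2
C2 = 454 * 22 / 464
C2 = 21.5259 uM

21.5259 uM


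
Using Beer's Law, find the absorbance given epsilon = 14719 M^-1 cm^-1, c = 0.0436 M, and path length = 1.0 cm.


A = epsilon * c * l
A = 14719 * 0.0436 * 1.0
A = 641.7484

641.7484


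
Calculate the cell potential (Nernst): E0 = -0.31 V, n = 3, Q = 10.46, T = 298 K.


E = E0 - (RT/nF) * ln(Q)
E = -0.31 - (8.314 * 298 / (3 * 96485)) * ln(10.46)
E = -0.3301 V

-0.3301 V


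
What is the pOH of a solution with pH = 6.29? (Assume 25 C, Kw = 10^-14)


pOH = 14 - pH
pOH = 14 - 6.29
pOH = 7.71

7.71


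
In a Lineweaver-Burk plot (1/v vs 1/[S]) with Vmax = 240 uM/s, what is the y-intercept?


y-intercept = 1/Vmax
= 1/240
= 0.0042 s/uM

0.0042 s/uM


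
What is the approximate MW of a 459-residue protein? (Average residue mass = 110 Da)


MW = n_residues * 110 Da
MW = 459 * 110
MW = 50490 Da

50490 Da


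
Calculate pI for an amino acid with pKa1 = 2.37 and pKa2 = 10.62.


pI = (pKa1 + pKa2) / 2
pI = (2.37 + 10.62) / 2
pI = 6.495

6.495


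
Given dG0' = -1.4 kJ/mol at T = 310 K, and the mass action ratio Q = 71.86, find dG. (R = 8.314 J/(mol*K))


dG = dG0' + RT * ln(Q) / 1000
dG = -1.4 + 8.314 * 310 * ln(71.86) / 1000
dG = 9.6174 kJ/mol

9.6174 kJ/mol


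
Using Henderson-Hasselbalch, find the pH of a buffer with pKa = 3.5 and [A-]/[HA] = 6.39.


pH = pKa + log10([A-]/[HA])
pH = 3.5 + log10(6.39)
pH = 4.3055

4.3055


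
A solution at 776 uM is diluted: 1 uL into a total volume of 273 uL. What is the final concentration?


C2 = C1 * V1 / V2
C2 = 776 * 1 / 273
C2 = 2.8425 uM

2.8425 uM


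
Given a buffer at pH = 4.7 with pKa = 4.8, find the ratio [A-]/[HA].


[A-]/[HA] = 10^(pH - pKa)
= 10^(4.7 - 4.8)
= 0.7943

0.7943


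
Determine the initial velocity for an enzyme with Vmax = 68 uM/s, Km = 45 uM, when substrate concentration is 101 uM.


v = Vmax * [S] / (Km + [S])
v = 68 * 101 / (45 + 101)
v = 47.0411 uM/s

47.0411 uM/s


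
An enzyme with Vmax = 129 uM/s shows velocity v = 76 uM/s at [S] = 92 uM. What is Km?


Km = [S] * (Vmax - v) / v
Km = 92 * (129 - 76) / 76
Km = 64.1579 uM

64.1579 uM


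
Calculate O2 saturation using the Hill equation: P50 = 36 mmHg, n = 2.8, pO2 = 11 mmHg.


Y = pO2^n / (P50^n + pO2^n)
Y = 11^2.8 / (36^2.8 + 11^2.8)
Y = 3.49%

3.49%


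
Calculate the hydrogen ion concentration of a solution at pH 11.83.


[H+] = 10^(-pH)
[H+] = 10^(-11.83)
[H+] = 1.479e-12 M

1.479e-12 M


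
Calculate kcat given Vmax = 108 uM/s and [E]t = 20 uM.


kcat = Vmax / [E]t
kcat = 108 / 20
kcat = 5.4 s^-1

5.4 s^-1


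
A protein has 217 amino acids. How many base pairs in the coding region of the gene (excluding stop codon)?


Each amino acid = 1 codon = 3 bp
bp = 217 * 3 = 651 bp

651 bp


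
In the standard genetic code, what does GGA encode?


Standard genetic code lookup.
Codon GGA -> Gly

Gly


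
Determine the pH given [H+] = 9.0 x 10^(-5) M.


pH = -log10([H+])
pH = -log10(9.0 x 10^(-5))
pH = 4.0458

4.0458


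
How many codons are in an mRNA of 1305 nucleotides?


codons = nucleotides / 3
codons = 1305 / 3 = 435

435


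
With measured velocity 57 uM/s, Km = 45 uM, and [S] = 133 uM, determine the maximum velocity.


Vmax = v * (Km + [S]) / [S]
Vmax = 57 * (45 + 133) / 133
Vmax = 76.2857 uM/s

76.2857 uM/s


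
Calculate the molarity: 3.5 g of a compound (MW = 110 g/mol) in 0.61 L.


C = (mass / MW) / volume
C = (3.5 / 110) / 0.61
C = 0.0522 M

0.0522 M


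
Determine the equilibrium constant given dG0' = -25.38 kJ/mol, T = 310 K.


Keq = exp(-dG0 * 1000 / (R * T))
Keq = exp(-(-25.38) * 1000 / (8.314 * 310))
Keq = 18908.4087

18908.4087


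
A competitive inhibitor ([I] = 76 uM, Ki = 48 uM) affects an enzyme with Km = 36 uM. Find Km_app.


Km_app = Km * (1 + [I]/Ki)
Km_app = 36 * (1 + 76/48)
Km_app = 93.0 uM

93.0 uM


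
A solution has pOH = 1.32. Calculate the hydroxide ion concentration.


[OH-] = 10^(-pOH)
[OH-] = 10^(-1.32)
[OH-] = 0.0479 M

0.0479 M


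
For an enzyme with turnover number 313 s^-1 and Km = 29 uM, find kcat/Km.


Catalytic efficiency = kcat / Km
= 313 / 29
= 10.7931 uM^-1*s^-1

10.7931 uM^-1*s^-1


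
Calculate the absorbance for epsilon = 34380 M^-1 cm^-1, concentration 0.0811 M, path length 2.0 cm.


A = epsilon * c * l
A = 34380 * 0.0811 * 2.0
A = 5576.436

5576.436


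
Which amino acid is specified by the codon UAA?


Standard genetic code lookup.
Codon UAA -> Stop

Stop


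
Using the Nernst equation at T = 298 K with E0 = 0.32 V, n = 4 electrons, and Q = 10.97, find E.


E = E0 - (RT/nF) * ln(Q)
E = 0.32 - (8.314 * 298 / (4 * 96485)) * ln(10.97)
E = 0.3046 V

0.3046 V


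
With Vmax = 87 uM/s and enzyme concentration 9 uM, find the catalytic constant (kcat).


kcat = Vmax / [E]t
kcat = 87 / 9
kcat = 9.6667 s^-1

9.6667 s^-1


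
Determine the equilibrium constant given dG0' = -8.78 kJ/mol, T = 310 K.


Keq = exp(-dG0 * 1000 / (R * T))
Keq = exp(-(-8.78) * 1000 / (8.314 * 310))
Keq = 30.1629

30.1629


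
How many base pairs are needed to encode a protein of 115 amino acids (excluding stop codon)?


Each amino acid = 1 codon = 3 bp
bp = 115 * 3 = 345 bp

345 bp


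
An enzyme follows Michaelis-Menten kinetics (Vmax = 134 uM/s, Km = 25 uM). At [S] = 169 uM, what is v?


v = Vmax * [S] / (Km + [S])
v = 134 * 169 / (25 + 169)
v = 116.732 uM/s

116.732 uM/s


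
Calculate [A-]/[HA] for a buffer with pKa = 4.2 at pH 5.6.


[A-]/[HA] = 10^(pH - pKa)
= 10^(5.6 - 4.2)
= 25.1189

25.1189


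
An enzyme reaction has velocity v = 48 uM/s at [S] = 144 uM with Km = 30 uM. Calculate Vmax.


Vmax = v * (Km + [S]) / [S]
Vmax = 48 * (30 + 144) / 144
Vmax = 58.0 uM/s

58.0 uM/s


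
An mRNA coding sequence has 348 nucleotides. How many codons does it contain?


codons = nucleotides / 3
codons = 348 / 3 = 116

116


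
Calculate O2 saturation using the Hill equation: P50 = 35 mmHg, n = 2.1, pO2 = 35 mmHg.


Y = pO2^n / (P50^n + pO2^n)
Y = 35^2.1 / (35^2.1 + 35^2.1)
Y = 50.0%

50.0%


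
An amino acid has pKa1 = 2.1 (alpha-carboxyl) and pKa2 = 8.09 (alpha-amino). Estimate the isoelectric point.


pI = (pKa1 + pKa2) / 2
pI = (2.1 + 8.09) / 2
pI = 5.095

5.095


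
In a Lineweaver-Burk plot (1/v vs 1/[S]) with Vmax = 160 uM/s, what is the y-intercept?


y-intercept = 1/Vmax
= 1/160
= 0.0063 s/uM

0.0063 s/uM


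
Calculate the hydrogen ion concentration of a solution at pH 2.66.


[H+] = 10^(-pH)
[H+] = 10^(-2.66)
[H+] = 0.0022 M

0.0022 M


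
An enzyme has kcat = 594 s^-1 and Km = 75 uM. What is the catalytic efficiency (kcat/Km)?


Catalytic efficiency = kcat / Km
= 594 / 75
= 7.92 uM^-1*s^-1

7.92 uM^-1*s^-1


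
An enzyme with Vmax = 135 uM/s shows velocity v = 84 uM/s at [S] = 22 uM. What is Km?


Km = [S] * (Vmax - v) / v
Km = 22 * (135 - 84) / 84
Km = 13.3571 uM

13.3571 uM


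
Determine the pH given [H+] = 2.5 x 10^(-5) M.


pH = -log10([H+])
pH = -log10(2.5 x 10^(-5))
pH = 4.6021

4.6021


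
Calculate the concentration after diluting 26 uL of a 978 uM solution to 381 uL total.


C2 = C1 * V1 / V2
C2 = 978 * 26 / 381
C2 = 66.7402 uM

66.7402 uM


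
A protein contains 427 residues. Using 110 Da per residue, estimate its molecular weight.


MW = n_residues * 110 Da
MW = 427 * 110
MW = 46970 Da

46970 Da


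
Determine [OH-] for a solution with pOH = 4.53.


[OH-] = 10^(-pOH)
[OH-] = 10^(-4.53)
[OH-] = 2.951e-05 M

2.951e-05 M


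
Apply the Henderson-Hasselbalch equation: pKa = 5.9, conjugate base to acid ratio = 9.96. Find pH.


pH = pKa + log10([A-]/[HA])
pH = 5.9 + log10(9.96)
pH = 6.8983

6.8983


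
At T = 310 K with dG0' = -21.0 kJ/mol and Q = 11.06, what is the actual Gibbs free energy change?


dG = dG0' + RT * ln(Q) / 1000
dG = -21.0 + 8.314 * 310 * ln(11.06) / 1000
dG = -14.8058 kJ/mol

-14.8058 kJ/mol


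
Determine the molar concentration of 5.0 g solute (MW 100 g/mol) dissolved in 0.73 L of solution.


C = (mass / MW) / volume
C = (5.0 / 100) / 0.73
C = 0.0685 M

0.0685 M


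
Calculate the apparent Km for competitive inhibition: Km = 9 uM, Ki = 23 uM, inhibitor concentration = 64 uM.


Km_app = Km * (1 + [I]/Ki)
Km_app = 9 * (1 + 64/23)
Km_app = 34.0435 uM

34.0435 uM


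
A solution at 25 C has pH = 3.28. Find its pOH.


pOH = 14 - pH
pOH = 14 - 3.28
pOH = 10.72

10.72


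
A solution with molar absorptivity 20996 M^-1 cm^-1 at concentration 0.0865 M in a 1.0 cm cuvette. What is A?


A = epsilon * c * l
A = 20996 * 0.0865 * 1.0
A = 1816.154

1816.154


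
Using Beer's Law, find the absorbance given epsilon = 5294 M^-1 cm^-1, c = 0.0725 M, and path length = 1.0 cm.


A = epsilon * c * l
A = 5294 * 0.0725 * 1.0
A = 383.815

383.815


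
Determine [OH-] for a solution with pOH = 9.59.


[OH-] = 10^(-pOH)
[OH-] = 10^(-9.59)
[OH-] = 2.570e-10 M

2.570e-10 M


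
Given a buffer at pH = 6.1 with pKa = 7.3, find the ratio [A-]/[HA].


[A-]/[HA] = 10^(pH - pKa)
= 10^(6.1 - 7.3)
= 0.0631

0.0631


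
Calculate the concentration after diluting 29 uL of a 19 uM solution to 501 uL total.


C2 = C1 * V1 / V2
C2 = 19 * 29 / 501
C2 = 1.0998 uM

1.0998 uM


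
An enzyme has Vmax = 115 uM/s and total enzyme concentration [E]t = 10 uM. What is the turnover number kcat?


kcat = Vmax / [E]t
kcat = 115 / 10
kcat = 11.5 s^-1

11.5 s^-1


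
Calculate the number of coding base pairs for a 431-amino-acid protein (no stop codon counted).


Each amino acid = 1 codon = 3 bp
bp = 431 * 3 = 1293 bp

1293 bp


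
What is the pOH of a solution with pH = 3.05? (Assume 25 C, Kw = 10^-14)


pOH = 14 - pH
pOH = 14 - 3.05
pOH = 10.95

10.95


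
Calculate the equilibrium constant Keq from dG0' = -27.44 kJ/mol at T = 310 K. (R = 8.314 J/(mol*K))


Keq = exp(-dG0 * 1000 / (R * T))
Keq = exp(-(-27.44) * 1000 / (8.314 * 310))
Keq = 42050.8836

42050.8836


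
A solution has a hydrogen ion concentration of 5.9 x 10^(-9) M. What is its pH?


pH = -log10([H+])
pH = -log10(5.9 x 10^(-9))
pH = 8.2291

8.2291


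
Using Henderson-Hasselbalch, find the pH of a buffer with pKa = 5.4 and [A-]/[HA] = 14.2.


pH = pKa + log10([A-]/[HA])
pH = 5.4 + log10(14.2)
pH = 6.5523

6.5523


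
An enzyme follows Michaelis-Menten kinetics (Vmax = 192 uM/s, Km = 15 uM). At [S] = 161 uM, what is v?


v = Vmax * [S] / (Km + [S])
v = 192 * 161 / (15 + 161)
v = 175.6364 uM/s

175.6364 uM/s


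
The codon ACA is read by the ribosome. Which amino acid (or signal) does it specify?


Standard genetic code lookup.
Codon ACA -> Thr

Thr


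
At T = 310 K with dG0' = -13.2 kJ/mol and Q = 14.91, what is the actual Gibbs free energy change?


dG = dG0' + RT * ln(Q) / 1000
dG = -13.2 + 8.314 * 310 * ln(14.91) / 1000
dG = -6.2359 kJ/mol

-6.2359 kJ/mol


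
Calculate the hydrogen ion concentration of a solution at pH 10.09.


[H+] = 10^(-pH)
[H+] = 10^(-10.09)
[H+] = 8.128e-11 M

8.128e-11 M


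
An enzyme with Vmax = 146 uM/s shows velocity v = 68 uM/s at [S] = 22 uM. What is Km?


Km = [S] * (Vmax - v) / v
Km = 22 * (146 - 68) / 68
Km = 25.2353 uM

25.2353 uM


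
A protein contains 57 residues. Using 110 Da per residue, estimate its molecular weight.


MW = n_residues * 110 Da
MW = 57 * 110
MW = 6270 Da

6270 Da


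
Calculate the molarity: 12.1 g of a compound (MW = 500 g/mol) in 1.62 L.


C = (mass / MW) / volume
C = (12.1 / 500) / 1.62
C = 0.0149 M

0.0149 M


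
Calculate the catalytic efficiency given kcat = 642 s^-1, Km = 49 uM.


Catalytic efficiency = kcat / Km
= 642 / 49
= 13.102 uM^-1*s^-1

13.102 uM^-1*s^-1


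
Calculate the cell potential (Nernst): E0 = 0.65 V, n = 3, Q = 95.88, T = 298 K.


E = E0 - (RT/nF) * ln(Q)
E = 0.65 - (8.314 * 298 / (3 * 96485)) * ln(95.88)
E = 0.6109 V

0.6109 V


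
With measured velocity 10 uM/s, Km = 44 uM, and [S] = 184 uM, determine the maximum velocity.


Vmax = v * (Km + [S]) / [S]
Vmax = 10 * (44 + 184) / 184
Vmax = 12.3913 uM/s

12.3913 uM/s


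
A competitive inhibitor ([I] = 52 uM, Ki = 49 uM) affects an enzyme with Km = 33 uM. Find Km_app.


Km_app = Km * (1 + [I]/Ki)
Km_app = 33 * (1 + 52/49)
Km_app = 68.0204 uM

68.0204 uM


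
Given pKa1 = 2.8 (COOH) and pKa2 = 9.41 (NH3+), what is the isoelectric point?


pI = (pKa1 + pKa2) / 2
pI = (2.8 + 9.41) / 2
pI = 6.105

6.105


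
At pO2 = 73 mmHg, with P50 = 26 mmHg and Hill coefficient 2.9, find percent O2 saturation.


Y = pO2^n / (P50^n + pO2^n)
Y = 73^2.9 / (26^2.9 + 73^2.9)
Y = 95.23%

95.23%


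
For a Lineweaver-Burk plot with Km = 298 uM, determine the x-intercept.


x-intercept = -1/Km
= -1/298
= -0.0034 1/uM

-0.0034 1/uM


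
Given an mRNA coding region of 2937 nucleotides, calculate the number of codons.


codons = nucleotides / 3
codons = 2937 / 3 = 979

979


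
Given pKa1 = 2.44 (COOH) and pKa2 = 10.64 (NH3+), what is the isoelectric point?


pI = (pKa1 + pKa2) / 2
pI = (2.44 + 10.64) / 2
pI = 6.54

6.54


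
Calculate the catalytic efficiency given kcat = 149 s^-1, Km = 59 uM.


Catalytic efficiency = kcat / Km
= 149 / 59
= 2.5254 uM^-1*s^-1

2.5254 uM^-1*s^-1


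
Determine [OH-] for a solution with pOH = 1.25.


[OH-] = 10^(-pOH)
[OH-] = 10^(-1.25)
[OH-] = 0.0562 M

0.0562 M


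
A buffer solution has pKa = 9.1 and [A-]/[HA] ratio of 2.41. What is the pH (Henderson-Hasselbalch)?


pH = pKa + log10([A-]/[HA])
pH = 9.1 + log10(2.41)
pH = 9.482

9.482


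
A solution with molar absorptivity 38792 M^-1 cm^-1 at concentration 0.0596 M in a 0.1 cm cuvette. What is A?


A = epsilon * c * l
A = 38792 * 0.0596 * 0.1
A = 231.2003

231.2003


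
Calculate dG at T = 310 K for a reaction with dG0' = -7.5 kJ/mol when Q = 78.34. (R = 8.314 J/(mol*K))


dG = dG0' + RT * ln(Q) / 1000
dG = -7.5 + 8.314 * 310 * ln(78.34) / 1000
dG = 3.7399 kJ/mol

3.7399 kJ/mol


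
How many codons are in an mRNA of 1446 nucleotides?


codons = nucleotides / 3
codons = 1446 / 3 = 482

482


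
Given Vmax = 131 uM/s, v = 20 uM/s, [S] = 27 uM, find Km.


Km = [S] * (Vmax - v) / v
Km = 27 * (131 - 20) / 20
Km = 149.85 uM

149.85 uM


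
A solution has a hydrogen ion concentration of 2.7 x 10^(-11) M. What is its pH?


pH = -log10([H+])
pH = -log10(2.7 x 10^(-11))
pH = 10.5686

10.5686


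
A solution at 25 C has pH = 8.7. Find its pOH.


pOH = 14 - pH
pOH = 14 - 8.7
pOH = 5.3

5.3


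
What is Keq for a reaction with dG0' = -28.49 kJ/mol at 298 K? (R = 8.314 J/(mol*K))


Keq = exp(-dG0 * 1000 / (R * T))
Keq = exp(-(-28.49) * 1000 / (8.314 * 298))
Keq = 98633.0104

98633.0104


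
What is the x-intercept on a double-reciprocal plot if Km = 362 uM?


x-intercept = -1/Km
= -1/362
= -0.0028 1/uM

-0.0028 1/uM


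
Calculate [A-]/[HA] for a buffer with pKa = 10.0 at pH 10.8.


[A-]/[HA] = 10^(pH - pKa)
= 10^(10.8 - 10.0)
= 6.3096

6.3096


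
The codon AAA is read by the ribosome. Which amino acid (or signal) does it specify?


Standard genetic code lookup.
Codon AAA -> Lys

Lys


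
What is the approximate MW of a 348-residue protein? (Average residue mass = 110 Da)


MW = n_residues * 110 Da
MW = 348 * 110
MW = 38280 Da

38280 Da


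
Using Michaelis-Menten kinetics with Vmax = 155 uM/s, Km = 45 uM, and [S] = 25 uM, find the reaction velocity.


v = Vmax * [S] / (Km + [S])
v = 155 * 25 / (45 + 25)
v = 55.3571 uM/s

55.3571 uM/s


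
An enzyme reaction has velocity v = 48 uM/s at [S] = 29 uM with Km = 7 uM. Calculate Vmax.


Vmax = v * (Km + [S]) / [S]
Vmax = 48 * (7 + 29) / 29
Vmax = 59.5862 uM/s

59.5862 uM/s


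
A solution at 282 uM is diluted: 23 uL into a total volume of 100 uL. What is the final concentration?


C2 = C1 * V1 / V2
C2 = 282 * 23 / 100
C2 = 64.86 uM

64.86 uM


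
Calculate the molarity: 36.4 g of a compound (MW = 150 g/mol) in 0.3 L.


C = (mass / MW) / volume
C = (36.4 / 150) / 0.3
C = 0.8089 M

0.8089 M


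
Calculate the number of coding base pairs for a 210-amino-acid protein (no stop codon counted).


Each amino acid = 1 codon = 3 bp
bp = 210 * 3 = 630 bp

630 bp


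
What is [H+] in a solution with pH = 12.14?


[H+] = 10^(-pH)
[H+] = 10^(-12.14)
[H+] = 7.244e-13 M

7.244e-13 M


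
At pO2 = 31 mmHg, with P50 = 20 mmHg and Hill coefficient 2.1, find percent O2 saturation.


Y = pO2^n / (P50^n + pO2^n)
Y = 31^2.1 / (20^2.1 + 31^2.1)
Y = 71.51%

71.51%


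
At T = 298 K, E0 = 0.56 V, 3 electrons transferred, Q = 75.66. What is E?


E = E0 - (RT/nF) * ln(Q)
E = 0.56 - (8.314 * 298 / (3 * 96485)) * ln(75.66)
E = 0.523 V

0.523 V


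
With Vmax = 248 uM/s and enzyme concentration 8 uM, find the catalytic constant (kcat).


kcat = Vmax / [E]t
kcat = 248 / 8
kcat = 31.0 s^-1

31.0 s^-1


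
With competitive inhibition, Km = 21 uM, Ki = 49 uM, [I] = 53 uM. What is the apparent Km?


Km_app = Km * (1 + [I]/Ki)
Km_app = 21 * (1 + 53/49)
Km_app = 43.7143 uM

43.7143 uM


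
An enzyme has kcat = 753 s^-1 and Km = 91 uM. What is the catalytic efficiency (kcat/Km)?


Catalytic efficiency = kcat / Km
= 753 / 91
= 8.2747 uM^-1*s^-1

8.2747 uM^-1*s^-1


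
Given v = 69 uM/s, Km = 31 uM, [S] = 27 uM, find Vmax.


Vmax = v * (Km + [S]) / [S]
Vmax = 69 * (31 + 27) / 27
Vmax = 148.2222 uM/s

148.2222 uM/s


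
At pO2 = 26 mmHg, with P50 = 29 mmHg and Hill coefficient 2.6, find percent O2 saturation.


Y = pO2^n / (P50^n + pO2^n)
Y = 26^2.6 / (29^2.6 + 26^2.6)
Y = 42.95%

42.95%


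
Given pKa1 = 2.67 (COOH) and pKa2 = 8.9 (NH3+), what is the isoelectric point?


pI = (pKa1 + pKa2) / 2
pI = (2.67 + 8.9) / 2
pI = 5.785

5.785


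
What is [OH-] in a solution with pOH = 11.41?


[OH-] = 10^(-pOH)
[OH-] = 10^(-11.41)
[OH-] = 3.890e-12 M

3.890e-12 M


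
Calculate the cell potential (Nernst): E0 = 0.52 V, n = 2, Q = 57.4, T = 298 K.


E = E0 - (RT/nF) * ln(Q)
E = 0.52 - (8.314 * 298 / (2 * 96485)) * ln(57.4)
E = 0.468 V

0.468 V


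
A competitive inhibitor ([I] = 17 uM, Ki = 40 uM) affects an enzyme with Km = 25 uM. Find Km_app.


Km_app = Km * (1 + [I]/Ki)
Km_app = 25 * (1 + 17/40)
Km_app = 35.625 uM

35.625 uM


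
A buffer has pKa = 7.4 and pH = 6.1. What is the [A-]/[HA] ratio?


[A-]/[HA] = 10^(pH - pKa)
= 10^(6.1 - 7.4)
= 0.0501

0.0501


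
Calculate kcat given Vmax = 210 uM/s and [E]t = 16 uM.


kcat = Vmax / [E]t
kcat = 210 / 16
kcat = 13.125 s^-1

13.125 s^-1


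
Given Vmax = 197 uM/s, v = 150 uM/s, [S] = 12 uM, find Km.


Km = [S] * (Vmax - v) / v
Km = 12 * (197 - 150) / 150
Km = 3.76 uM

3.76 uM


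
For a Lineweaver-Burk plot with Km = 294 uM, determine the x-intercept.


x-intercept = -1/Km
= -1/294
= -0.0034 1/uM

-0.0034 1/uM


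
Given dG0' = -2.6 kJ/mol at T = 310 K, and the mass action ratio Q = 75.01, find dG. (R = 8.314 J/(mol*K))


dG = dG0' + RT * ln(Q) / 1000
dG = -2.6 + 8.314 * 310 * ln(75.01) / 1000
dG = 8.528 kJ/mol

8.528 kJ/mol


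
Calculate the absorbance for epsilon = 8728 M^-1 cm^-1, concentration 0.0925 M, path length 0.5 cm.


A = epsilon * c * l
A = 8728 * 0.0925 * 0.5
A = 403.67

403.67


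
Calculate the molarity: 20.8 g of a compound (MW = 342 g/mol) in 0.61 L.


C = (mass / MW) / volume
C = (20.8 / 342) / 0.61
C = 0.0997 M

0.0997 M


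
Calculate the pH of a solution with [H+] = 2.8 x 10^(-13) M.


pH = -log10([H+])
pH = -log10(2.8 x 10^(-13))
pH = 12.5528

12.5528


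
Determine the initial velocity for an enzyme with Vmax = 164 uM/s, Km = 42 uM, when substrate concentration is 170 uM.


v = Vmax * [S] / (Km + [S])
v = 164 * 170 / (42 + 170)
v = 131.5094 uM/s

131.5094 uM/s


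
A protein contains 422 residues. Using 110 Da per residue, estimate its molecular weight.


MW = n_residues * 110 Da
MW = 422 * 110
MW = 46420 Da

46420 Da


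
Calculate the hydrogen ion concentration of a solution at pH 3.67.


[H+] = 10^(-pH)
[H+] = 10^(-3.67)
[H+] = 2.138e-04 M

2.138e-04 M


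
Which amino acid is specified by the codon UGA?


Standard genetic code lookup.
Codon UGA -> Stop

Stop


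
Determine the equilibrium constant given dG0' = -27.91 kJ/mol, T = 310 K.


Keq = exp(-dG0 * 1000 / (R * T))
Keq = exp(-(-27.91) * 1000 / (8.314 * 310))
Keq = 50462.9274

50462.9274


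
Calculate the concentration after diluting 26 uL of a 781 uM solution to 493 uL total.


C2 = C1 * V1 / V2
C2 = 781 * 26 / 493
C2 = 41.1886 uM

41.1886 uM


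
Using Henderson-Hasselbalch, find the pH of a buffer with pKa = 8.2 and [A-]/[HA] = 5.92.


pH = pKa + log10([A-]/[HA])
pH = 8.2 + log10(5.92)
pH = 8.9723

8.9723


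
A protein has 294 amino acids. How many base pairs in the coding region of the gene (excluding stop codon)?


Each amino acid = 1 codon = 3 bp
bp = 294 * 3 = 882 bp

882 bp


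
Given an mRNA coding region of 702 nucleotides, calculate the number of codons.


codons = nucleotides / 3
codons = 702 / 3 = 234

234


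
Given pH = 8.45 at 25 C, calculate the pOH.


pOH = 14 - pH
pOH = 14 - 8.45
pOH = 5.55

5.55


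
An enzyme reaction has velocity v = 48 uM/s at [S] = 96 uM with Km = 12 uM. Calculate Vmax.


Vmax = v * (Km + [S]) / [S]
Vmax = 48 * (12 + 96) / 96
Vmax = 54.0 uM/s

54.0 uM/s


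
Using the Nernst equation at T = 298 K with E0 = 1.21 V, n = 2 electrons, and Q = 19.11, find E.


E = E0 - (RT/nF) * ln(Q)
E = 1.21 - (8.314 * 298 / (2 * 96485)) * ln(19.11)
E = 1.1721 V

1.1721 V


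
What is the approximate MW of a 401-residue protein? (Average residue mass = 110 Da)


MW = n_residues * 110 Da
MW = 401 * 110
MW = 44110 Da

44110 Da


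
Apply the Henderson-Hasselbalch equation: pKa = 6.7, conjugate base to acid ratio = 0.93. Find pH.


pH = pKa + log10([A-]/[HA])
pH = 6.7 + log10(0.93)
pH = 6.6685

6.6685


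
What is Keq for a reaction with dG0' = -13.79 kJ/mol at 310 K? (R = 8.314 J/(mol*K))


Keq = exp(-dG0 * 1000 / (R * T))
Keq = exp(-(-13.79) * 1000 / (8.314 * 310))
Keq = 210.7089

210.7089


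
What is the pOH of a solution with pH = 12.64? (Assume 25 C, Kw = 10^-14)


pOH = 14 - pH
pOH = 14 - 12.64
pOH = 1.36

1.36


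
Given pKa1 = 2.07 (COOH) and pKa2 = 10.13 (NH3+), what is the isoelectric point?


pI = (pKa1 + pKa2) / 2
pI = (2.07 + 10.13) / 2
pI = 6.1

6.1


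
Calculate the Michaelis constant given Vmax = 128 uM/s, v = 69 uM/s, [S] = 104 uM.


Km = [S] * (Vmax - v) / v
Km = 104 * (128 - 69) / 69
Km = 88.9275 uM

88.9275 uM


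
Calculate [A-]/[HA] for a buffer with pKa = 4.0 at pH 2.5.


[A-]/[HA] = 10^(pH - pKa)
= 10^(2.5 - 4.0)
= 0.0316

0.0316


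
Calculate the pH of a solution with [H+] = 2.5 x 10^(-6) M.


pH = -log10([H+])
pH = -log10(2.5 x 10^(-6))
pH = 5.6021

5.6021


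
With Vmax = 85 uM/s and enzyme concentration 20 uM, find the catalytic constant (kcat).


kcat = Vmax / [E]t
kcat = 85 / 20
kcat = 4.25 s^-1

4.25 s^-1


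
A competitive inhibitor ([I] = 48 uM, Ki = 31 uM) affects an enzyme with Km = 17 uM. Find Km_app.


Km_app = Km * (1 + [I]/Ki)
Km_app = 17 * (1 + 48/31)
Km_app = 43.3226 uM

43.3226 uM


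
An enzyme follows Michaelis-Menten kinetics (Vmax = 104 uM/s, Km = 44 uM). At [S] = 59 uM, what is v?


v = Vmax * [S] / (Km + [S])
v = 104 * 59 / (44 + 59)
v = 59.5728 uM/s

59.5728 uM/s


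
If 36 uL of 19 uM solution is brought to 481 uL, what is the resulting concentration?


C2 = C1 * V1 / V2
C2 = 19 * 36 / 481
C2 = 1.422 uM

1.422 uM


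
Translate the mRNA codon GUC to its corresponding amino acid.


Standard genetic code lookup.
Codon GUC -> Val

Val


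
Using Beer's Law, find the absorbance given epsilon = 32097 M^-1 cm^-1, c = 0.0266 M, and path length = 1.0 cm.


A = epsilon * c * l
A = 32097 * 0.0266 * 1.0
A = 853.7802

853.7802


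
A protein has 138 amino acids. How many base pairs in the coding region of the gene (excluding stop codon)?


Each amino acid = 1 codon = 3 bp
bp = 138 * 3 = 414 bp

414 bp


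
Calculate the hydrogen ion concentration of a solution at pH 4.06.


[H+] = 10^(-pH)
[H+] = 10^(-4.06)
[H+] = 8.710e-05 M

8.710e-05 M


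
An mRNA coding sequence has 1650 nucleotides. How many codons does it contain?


codons = nucleotides / 3
codons = 1650 / 3 = 550

550


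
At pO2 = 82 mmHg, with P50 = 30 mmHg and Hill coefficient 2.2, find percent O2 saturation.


Y = pO2^n / (P50^n + pO2^n)
Y = 82^2.2 / (30^2.2 + 82^2.2)
Y = 90.13%

90.13%


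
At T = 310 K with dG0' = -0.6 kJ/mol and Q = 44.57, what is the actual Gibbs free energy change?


dG = dG0' + RT * ln(Q) / 1000
dG = -0.6 + 8.314 * 310 * ln(44.57) / 1000
dG = 9.1863 kJ/mol

9.1863 kJ/mol


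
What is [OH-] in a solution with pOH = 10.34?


[OH-] = 10^(-pOH)
[OH-] = 10^(-10.34)
[OH-] = 4.571e-11 M

4.571e-11 M


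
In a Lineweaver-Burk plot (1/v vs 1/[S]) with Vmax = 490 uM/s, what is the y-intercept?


y-intercept = 1/Vmax
= 1/490
= 0.002 s/uM

0.002 s/uM


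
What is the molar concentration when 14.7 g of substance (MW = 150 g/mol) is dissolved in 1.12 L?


C = (mass / MW) / volume
C = (14.7 / 150) / 1.12
C = 0.0875 M

0.0875 M


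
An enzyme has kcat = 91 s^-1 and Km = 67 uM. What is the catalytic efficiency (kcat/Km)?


Catalytic efficiency = kcat / Km
= 91 / 67
= 1.3582 uM^-1*s^-1

1.3582 uM^-1*s^-1


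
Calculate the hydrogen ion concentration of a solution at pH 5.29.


[H+] = 10^(-pH)
[H+] = 10^(-5.29)
[H+] = 5.129e-06 M

5.129e-06 M


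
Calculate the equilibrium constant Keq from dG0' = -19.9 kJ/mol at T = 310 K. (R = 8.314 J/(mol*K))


Keq = exp(-dG0 * 1000 / (R * T))
Keq = exp(-(-19.9) * 1000 / (8.314 * 310))
Keq = 2255.5268

2255.5268


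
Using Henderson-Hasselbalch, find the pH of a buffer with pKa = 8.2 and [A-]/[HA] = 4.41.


pH = pKa + log10([A-]/[HA])
pH = 8.2 + log10(4.41)
pH = 8.8444

8.8444
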